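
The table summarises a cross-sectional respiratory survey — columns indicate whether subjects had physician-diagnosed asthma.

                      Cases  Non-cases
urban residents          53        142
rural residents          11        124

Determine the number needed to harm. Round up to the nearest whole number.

6

risk, urban residents = 53/195 = 0.271795
risk, rural residents = 11/135 = 0.081481
absolute risk difference = 0.190313
1 / 0.190313 = 5.255 → round up → 6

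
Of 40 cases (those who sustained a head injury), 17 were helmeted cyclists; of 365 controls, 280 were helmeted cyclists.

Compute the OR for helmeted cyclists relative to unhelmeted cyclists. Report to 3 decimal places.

OR ≈ 0.224

odds, helmeted cyclists = 17/280 = 0.0607
odds, unhelmeted cyclists = 23/85 = 0.2706
OR = 0.0607 / 0.2706 = 0.224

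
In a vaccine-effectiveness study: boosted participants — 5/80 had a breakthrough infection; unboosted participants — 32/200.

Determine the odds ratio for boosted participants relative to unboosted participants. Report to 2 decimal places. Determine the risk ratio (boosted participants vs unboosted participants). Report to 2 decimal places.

odds, boosted participants = 5/75 = 0.0667
odds, unboosted participants = 32/168 = 0.1905
OR = 0.0667 / 0.1905 = 0.35
risk, boosted participants = 5/80 = 0.0625
risk, unboosted participants = 32/200 = 0.1600
RR = 0.0625 / 0.1600 = 0.39

OR = 0.35; RR = 0.39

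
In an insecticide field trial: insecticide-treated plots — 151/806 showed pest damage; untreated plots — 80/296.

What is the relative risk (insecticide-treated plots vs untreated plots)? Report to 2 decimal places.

RR: 0.69

risk, insecticide-treated plots = 151/806 = 0.1873
risk, untreated plots = 80/296 = 0.2703
RR = 0.1873 / 0.2703 = 0.69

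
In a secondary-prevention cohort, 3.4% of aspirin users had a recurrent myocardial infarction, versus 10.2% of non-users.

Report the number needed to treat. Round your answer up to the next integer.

absolute risk difference = 0.068000
1 / 0.068000 = 14.706 → round up → 15

NNT ≈ 15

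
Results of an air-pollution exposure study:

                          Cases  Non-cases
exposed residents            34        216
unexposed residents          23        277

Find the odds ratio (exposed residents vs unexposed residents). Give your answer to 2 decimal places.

OR = (34 × 277) / (216 × 23) = 9418/4968 ≈ 1.90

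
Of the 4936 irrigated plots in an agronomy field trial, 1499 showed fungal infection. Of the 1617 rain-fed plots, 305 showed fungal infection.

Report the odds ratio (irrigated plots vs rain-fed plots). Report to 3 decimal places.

OR = (1499 × 1312) / (3437 × 305) = 1966688/1048285 ≈ 1.876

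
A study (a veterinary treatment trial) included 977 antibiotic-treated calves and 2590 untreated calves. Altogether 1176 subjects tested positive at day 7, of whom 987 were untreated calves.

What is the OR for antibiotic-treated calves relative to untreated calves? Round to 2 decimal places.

OR ≈ 0.39

antibiotic-treated calves with the outcome: 1176 − 987 = 189
antibiotic-treated calves without the outcome: 977 − 189 = 788
untreated calves without the outcome: 2590 − 987 = 1603
OR = (189 × 1603) / (788 × 987) = 302967/777756 ≈ 0.39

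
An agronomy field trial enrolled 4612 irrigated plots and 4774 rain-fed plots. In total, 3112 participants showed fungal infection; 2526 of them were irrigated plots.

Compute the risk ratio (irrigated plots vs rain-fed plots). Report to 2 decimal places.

irrigated plots without the outcome: 4612 − 2526 = 2086
rain-fed plots with the outcome: 3112 − 2526 = 586
rain-fed plots without the outcome: 4774 − 586 = 4188
risk, irrigated plots = 2526/4612 = 0.5477
risk, rain-fed plots = 586/4774 = 0.1227
RR = 0.5477 / 0.1227 = 4.46

RR = 4.46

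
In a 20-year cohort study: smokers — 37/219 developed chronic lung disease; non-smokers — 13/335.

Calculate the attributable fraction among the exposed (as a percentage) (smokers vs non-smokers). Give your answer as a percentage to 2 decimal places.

AR% ≈ 77.03%

risk, smokers = 37/219 = 0.16895
risk, non-smokers = 13/335 = 0.03881
AR% = (0.16895 − 0.03881) / 0.16895 = 0.7703 → 77.03%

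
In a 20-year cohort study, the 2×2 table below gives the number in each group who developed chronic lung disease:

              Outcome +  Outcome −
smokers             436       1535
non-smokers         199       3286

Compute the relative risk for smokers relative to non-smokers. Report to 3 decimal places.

risk, smokers = 436/1971 = 0.2212
risk, non-smokers = 199/3485 = 0.0571
RR = 0.2212 / 0.0571 = 3.874

3.874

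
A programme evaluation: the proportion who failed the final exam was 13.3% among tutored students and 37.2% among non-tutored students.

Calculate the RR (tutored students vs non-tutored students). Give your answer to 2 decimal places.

RR = 0.1330 / 0.3720 = 0.36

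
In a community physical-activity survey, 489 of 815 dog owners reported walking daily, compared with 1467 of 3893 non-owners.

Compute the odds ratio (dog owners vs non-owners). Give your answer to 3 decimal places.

OR = (489 × 2426) / (326 × 1467) = 1186314/478242 ≈ 2.481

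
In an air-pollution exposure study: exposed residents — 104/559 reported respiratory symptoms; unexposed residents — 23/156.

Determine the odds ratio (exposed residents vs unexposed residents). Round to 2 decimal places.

OR ≈ 1.32

odds, exposed residents = 104/455 = 0.2286
odds, unexposed residents = 23/133 = 0.1729
OR = 0.2286 / 0.1729 = 1.32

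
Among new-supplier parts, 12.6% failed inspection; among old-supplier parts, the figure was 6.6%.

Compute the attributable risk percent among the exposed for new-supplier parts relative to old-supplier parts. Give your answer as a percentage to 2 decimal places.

AR% = (0.1260 − 0.0660) / 0.1260 = 0.4762 → 47.62%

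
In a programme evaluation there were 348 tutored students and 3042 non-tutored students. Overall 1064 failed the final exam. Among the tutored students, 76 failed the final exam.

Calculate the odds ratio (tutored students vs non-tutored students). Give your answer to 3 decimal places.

OR ≈ 0.581

tutored students without the outcome: 348 − 76 = 272
non-tutored students with the outcome: 1064 − 76 = 988
non-tutored students without the outcome: 3042 − 988 = 2054
odds, tutored students = 76/272 = 0.2794
odds, non-tutored students = 988/2054 = 0.4810
OR = 0.2794 / 0.4810 = 0.581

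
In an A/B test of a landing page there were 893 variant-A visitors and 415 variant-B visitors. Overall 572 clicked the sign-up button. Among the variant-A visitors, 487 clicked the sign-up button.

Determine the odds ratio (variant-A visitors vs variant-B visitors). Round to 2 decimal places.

variant-A visitors without the outcome: 893 − 487 = 406
variant-B visitors with the outcome: 572 − 487 = 85
variant-B visitors without the outcome: 415 − 85 = 330
OR = (487 × 330) / (406 × 85) = 160710/34510 ≈ 4.66

4.66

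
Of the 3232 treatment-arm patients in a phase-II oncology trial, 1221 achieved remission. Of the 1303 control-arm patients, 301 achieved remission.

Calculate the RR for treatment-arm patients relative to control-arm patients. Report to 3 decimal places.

risk, treatment-arm patients = 1221/3232 = 0.3778
risk, control-arm patients = 301/1303 = 0.2310
RR = 0.3778 / 0.2310 = 1.635

RR: 1.635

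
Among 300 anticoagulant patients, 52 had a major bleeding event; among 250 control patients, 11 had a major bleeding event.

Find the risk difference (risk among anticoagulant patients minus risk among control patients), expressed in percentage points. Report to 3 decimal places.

risk, anticoagulant patients = 52/300 = 0.17333
risk, control patients = 11/250 = 0.04400
risk difference = 0.17333 − 0.04400 = 0.12933 → 12.933 percentage points

RD: 12.933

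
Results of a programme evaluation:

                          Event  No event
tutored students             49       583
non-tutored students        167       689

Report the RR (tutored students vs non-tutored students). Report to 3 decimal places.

0.397

risk, tutored students = 49/632 = 0.0775
risk, non-tutored students = 167/856 = 0.1951
RR = 0.0775 / 0.1951 = 0.397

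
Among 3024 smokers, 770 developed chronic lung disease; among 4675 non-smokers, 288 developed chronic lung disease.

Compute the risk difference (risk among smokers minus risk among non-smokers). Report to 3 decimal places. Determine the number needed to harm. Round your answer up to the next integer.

risk, smokers = 770/3024 = 0.2546
risk, non-smokers = 288/4675 = 0.0616
risk difference = 0.2546 − 0.0616 = 0.193
absolute risk difference = 0.193025
1 / 0.193025 = 5.181 → round up → 6

RD = 0.193; NNH = 6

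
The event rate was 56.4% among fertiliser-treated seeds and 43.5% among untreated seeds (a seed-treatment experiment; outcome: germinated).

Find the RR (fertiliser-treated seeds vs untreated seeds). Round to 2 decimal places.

RR = 0.5640 / 0.4350 = 1.30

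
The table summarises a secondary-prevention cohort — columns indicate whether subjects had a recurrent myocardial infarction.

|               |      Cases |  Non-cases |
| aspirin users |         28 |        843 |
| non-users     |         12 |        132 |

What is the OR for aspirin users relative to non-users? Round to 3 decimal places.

OR = (28 × 132) / (843 × 12) = 3696/10116 ≈ 0.365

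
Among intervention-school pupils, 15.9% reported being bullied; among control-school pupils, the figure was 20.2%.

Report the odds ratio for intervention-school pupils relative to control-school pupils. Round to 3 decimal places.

0.747

odds, intervention-school pupils = 0.1590/0.8410 = 0.1891
odds, control-school pupils = 0.2020/0.7980 = 0.2531
OR = 0.1891 / 0.2531 = 0.747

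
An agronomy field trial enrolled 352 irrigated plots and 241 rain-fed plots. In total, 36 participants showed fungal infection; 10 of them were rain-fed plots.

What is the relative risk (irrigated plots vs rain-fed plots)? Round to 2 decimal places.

irrigated plots with the outcome: 36 − 10 = 26
irrigated plots without the outcome: 352 − 26 = 326
rain-fed plots without the outcome: 241 − 10 = 231
risk, irrigated plots = 26/352 = 0.07386
risk, rain-fed plots = 10/241 = 0.04149
RR = 0.07386 / 0.04149 = 1.78

RR ≈ 1.78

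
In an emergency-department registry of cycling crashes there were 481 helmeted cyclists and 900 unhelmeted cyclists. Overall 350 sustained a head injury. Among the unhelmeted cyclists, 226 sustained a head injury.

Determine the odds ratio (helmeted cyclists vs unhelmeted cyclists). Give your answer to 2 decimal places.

helmeted cyclists with the outcome: 350 − 226 = 124
helmeted cyclists without the outcome: 481 − 124 = 357
unhelmeted cyclists without the outcome: 900 − 226 = 674
odds, helmeted cyclists = 124/357 = 0.3473
odds, unhelmeted cyclists = 226/674 = 0.3353
OR = 0.3473 / 0.3353 = 1.04

1.04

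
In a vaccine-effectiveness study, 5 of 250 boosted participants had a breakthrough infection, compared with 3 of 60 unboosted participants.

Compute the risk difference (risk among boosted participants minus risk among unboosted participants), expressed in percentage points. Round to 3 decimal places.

risk, boosted participants = 5/250 = 0.02000
risk, unboosted participants = 3/60 = 0.05000
risk difference = 0.02000 − 0.05000 = -0.03000 → -3.000 percentage points

RD = -3.000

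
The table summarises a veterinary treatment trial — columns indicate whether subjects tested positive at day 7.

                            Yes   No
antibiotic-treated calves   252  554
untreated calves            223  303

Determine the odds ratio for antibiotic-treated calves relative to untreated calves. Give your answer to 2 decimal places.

odds, antibiotic-treated calves = 252/554 = 0.4549
odds, untreated calves = 223/303 = 0.7360
OR = 0.4549 / 0.7360 = 0.62

0.62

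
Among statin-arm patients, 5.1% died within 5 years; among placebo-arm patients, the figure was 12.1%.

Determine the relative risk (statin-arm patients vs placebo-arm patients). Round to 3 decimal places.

RR = 0.0510 / 0.1210 = 0.421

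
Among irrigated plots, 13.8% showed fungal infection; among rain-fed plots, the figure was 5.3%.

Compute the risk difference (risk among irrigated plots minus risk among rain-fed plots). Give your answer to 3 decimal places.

risk difference = 0.1380 − 0.0530 = 0.085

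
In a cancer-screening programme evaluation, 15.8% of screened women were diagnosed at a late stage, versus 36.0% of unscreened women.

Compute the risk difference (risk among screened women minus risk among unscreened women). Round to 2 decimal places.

risk difference = 0.1580 − 0.3600 = -0.20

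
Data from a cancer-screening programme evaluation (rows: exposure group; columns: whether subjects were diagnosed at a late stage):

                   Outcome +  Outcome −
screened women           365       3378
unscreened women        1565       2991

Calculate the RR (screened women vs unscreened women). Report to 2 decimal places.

0.28

risk, screened women = 365/3743 = 0.0975
risk, unscreened women = 1565/4556 = 0.3435
RR = 0.0975 / 0.3435 = 0.28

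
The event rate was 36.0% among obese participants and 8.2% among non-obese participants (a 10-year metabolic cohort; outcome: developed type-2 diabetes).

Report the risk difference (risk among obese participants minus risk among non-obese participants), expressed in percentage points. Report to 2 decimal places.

RD ≈ 27.80

risk difference = 0.3600 − 0.0820 = 0.2780 → 27.80 percentage points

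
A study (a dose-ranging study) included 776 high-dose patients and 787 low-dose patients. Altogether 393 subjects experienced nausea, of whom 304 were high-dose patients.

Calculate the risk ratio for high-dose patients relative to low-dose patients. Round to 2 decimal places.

3.46

high-dose patients without the outcome: 776 − 304 = 472
low-dose patients with the outcome: 393 − 304 = 89
low-dose patients without the outcome: 787 − 89 = 698
risk, high-dose patients = 304/776 = 0.3918
risk, low-dose patients = 89/787 = 0.1131
RR = 0.3918 / 0.1131 = 3.46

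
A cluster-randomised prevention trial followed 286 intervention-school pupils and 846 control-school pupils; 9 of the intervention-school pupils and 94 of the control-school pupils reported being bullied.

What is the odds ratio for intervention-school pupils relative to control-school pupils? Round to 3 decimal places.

OR = (9 × 752) / (277 × 94) = 6768/26038 ≈ 0.260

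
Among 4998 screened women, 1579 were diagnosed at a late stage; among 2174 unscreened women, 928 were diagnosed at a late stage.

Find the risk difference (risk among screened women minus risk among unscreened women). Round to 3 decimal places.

risk, screened women = 1579/4998 = 0.3159
risk, unscreened women = 928/2174 = 0.4269
risk difference = 0.3159 − 0.4269 = -0.111

-0.111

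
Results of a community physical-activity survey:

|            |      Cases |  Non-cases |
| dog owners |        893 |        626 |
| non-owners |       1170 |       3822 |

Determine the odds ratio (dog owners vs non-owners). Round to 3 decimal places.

OR = (893 × 3822) / (626 × 1170) = 3413046/732420 ≈ 4.660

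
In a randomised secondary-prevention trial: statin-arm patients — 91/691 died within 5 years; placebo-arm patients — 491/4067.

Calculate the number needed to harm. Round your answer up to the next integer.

risk, statin-arm patients = 91/691 = 0.131693
risk, placebo-arm patients = 491/4067 = 0.120728
absolute risk difference = 0.010965
1 / 0.010965 = 91.199 → round up → 92

NNH = 92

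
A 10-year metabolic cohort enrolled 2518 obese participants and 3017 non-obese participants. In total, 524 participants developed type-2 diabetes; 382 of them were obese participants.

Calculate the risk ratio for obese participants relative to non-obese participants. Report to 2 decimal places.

obese participants without the outcome: 2518 − 382 = 2136
non-obese participants with the outcome: 524 − 382 = 142
non-obese participants without the outcome: 3017 − 142 = 2875
risk, obese participants = 382/2518 = 0.15171
risk, non-obese participants = 142/3017 = 0.04707
RR = 0.15171 / 0.04707 = 3.22

RR ≈ 3.22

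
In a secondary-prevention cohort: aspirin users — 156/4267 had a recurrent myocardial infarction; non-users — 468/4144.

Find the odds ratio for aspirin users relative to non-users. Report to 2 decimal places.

odds, aspirin users = 156/4111 = 0.03795
odds, non-users = 468/3676 = 0.12731
OR = 0.03795 / 0.12731 = 0.30

0.30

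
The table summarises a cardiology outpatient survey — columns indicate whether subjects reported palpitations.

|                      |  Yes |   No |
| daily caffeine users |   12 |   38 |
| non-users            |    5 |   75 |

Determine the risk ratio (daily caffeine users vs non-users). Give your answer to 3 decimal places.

3.840

risk, daily caffeine users = 12/50 = 0.2400
risk, non-users = 5/80 = 0.0625
RR = 0.2400 / 0.0625 = 3.840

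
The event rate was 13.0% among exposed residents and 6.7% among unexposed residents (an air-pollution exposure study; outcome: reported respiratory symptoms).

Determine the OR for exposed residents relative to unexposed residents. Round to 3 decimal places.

OR = 2.081

odds, exposed residents = 0.1300/0.8700 = 0.1494
odds, unexposed residents = 0.0670/0.9330 = 0.0718
OR = 0.1494 / 0.0718 = 2.081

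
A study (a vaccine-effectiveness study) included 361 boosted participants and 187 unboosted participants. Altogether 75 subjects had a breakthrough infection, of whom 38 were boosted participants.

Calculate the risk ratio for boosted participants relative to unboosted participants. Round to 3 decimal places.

0.532

boosted participants without the outcome: 361 − 38 = 323
unboosted participants with the outcome: 75 − 38 = 37
unboosted participants without the outcome: 187 − 37 = 150
risk, boosted participants = 38/361 = 0.1053
risk, unboosted participants = 37/187 = 0.1979
RR = 0.1053 / 0.1979 = 0.532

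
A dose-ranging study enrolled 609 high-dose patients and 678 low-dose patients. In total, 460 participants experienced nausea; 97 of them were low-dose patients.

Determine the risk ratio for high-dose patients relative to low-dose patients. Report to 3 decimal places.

4.166

high-dose patients with the outcome: 460 − 97 = 363
high-dose patients without the outcome: 609 − 363 = 246
low-dose patients without the outcome: 678 − 97 = 581
risk, high-dose patients = 363/609 = 0.5961
risk, low-dose patients = 97/678 = 0.1431
RR = 0.5961 / 0.1431 = 4.166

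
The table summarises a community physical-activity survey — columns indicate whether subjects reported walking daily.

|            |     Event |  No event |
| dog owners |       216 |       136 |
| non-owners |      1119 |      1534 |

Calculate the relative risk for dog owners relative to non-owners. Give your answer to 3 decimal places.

RR = 1.455

risk, dog owners = 216/352 = 0.6136
risk, non-owners = 1119/2653 = 0.4218
RR = 0.6136 / 0.4218 = 1.455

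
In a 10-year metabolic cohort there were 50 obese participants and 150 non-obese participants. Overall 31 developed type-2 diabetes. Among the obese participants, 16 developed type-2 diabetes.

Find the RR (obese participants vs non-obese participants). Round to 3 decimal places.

RR ≈ 3.200

obese participants without the outcome: 50 − 16 = 34
non-obese participants with the outcome: 31 − 16 = 15
non-obese participants without the outcome: 150 − 15 = 135
risk, obese participants = 16/50 = 0.3200
risk, non-obese participants = 15/150 = 0.1000
RR = 0.3200 / 0.1000 = 3.200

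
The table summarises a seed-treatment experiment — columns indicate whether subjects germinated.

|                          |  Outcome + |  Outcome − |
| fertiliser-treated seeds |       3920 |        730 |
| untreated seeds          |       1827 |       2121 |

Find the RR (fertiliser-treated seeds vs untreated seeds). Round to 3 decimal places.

risk, fertiliser-treated seeds = 3920/4650 = 0.8430
risk, untreated seeds = 1827/3948 = 0.4628
RR = 0.8430 / 0.4628 = 1.822

RR = 1.822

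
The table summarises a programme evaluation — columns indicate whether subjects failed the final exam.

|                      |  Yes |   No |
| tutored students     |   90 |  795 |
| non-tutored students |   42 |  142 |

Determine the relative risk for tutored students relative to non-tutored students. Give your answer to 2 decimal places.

risk, tutored students = 90/885 = 0.1017
risk, non-tutored students = 42/184 = 0.2283
RR = 0.1017 / 0.2283 = 0.45

RR: 0.45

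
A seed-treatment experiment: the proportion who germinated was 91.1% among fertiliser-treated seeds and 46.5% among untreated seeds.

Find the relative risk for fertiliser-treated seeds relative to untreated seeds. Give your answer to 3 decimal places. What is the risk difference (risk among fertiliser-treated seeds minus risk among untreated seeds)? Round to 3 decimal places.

RR = 0.9110 / 0.4650 = 1.959
risk difference = 0.9110 − 0.4650 = 0.446

RR = 1.959; RD = 0.446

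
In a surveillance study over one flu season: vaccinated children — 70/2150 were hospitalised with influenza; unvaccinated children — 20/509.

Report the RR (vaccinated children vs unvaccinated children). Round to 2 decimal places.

RR ≈ 0.83

risk, vaccinated children = 70/2150 = 0.03256
risk, unvaccinated children = 20/509 = 0.03929
RR = 0.03256 / 0.03929 = 0.83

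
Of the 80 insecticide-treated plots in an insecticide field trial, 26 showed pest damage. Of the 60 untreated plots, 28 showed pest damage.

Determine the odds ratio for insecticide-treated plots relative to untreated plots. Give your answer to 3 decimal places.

odds, insecticide-treated plots = 26/54 = 0.4815
odds, untreated plots = 28/32 = 0.8750
OR = 0.4815 / 0.8750 = 0.550

OR ≈ 0.550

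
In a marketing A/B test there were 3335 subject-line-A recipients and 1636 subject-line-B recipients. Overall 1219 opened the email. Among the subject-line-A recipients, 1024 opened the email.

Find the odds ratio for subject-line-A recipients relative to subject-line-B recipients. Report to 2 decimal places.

3.27

subject-line-A recipients without the outcome: 3335 − 1024 = 2311
subject-line-B recipients with the outcome: 1219 − 1024 = 195
subject-line-B recipients without the outcome: 1636 − 195 = 1441
OR = (1024 × 1441) / (2311 × 195) = 1475584/450645 ≈ 3.27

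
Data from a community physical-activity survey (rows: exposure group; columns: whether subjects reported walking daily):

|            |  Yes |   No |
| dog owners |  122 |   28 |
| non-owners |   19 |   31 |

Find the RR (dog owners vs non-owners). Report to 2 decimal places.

risk, dog owners = 122/150 = 0.8133
risk, non-owners = 19/50 = 0.3800
RR = 0.8133 / 0.3800 = 2.14

2.14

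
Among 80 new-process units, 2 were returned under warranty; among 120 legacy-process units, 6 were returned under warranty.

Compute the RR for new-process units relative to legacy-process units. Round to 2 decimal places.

risk, new-process units = 2/80 = 0.02500
risk, legacy-process units = 6/120 = 0.05000
RR = 0.02500 / 0.05000 = 0.50

RR ≈ 0.50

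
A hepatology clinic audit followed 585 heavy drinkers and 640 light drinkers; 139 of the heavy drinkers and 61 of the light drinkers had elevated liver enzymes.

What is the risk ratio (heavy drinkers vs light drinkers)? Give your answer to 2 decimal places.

RR: 2.49

risk, heavy drinkers = 139/585 = 0.2376
risk, light drinkers = 61/640 = 0.0953
RR = 0.2376 / 0.0953 = 2.49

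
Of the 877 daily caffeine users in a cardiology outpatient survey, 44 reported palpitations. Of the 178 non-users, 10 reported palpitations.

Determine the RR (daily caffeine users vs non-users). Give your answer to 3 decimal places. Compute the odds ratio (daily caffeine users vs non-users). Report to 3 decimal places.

risk, daily caffeine users = 44/877 = 0.0502
risk, non-users = 10/178 = 0.0562
RR = 0.0502 / 0.0562 = 0.893
odds, daily caffeine users = 44/833 = 0.0528
odds, non-users = 10/168 = 0.0595
OR = 0.0528 / 0.0595 = 0.887

RR = 0.893; OR = 0.887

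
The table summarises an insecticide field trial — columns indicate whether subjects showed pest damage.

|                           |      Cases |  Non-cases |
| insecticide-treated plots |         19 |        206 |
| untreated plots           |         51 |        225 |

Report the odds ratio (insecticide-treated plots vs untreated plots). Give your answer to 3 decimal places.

OR = (19 × 225) / (206 × 51) = 4275/10506 ≈ 0.407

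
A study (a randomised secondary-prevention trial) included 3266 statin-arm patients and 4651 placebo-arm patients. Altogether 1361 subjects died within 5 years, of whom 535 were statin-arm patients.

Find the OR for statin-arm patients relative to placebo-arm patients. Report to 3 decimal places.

statin-arm patients without the outcome: 3266 − 535 = 2731
placebo-arm patients with the outcome: 1361 − 535 = 826
placebo-arm patients without the outcome: 4651 − 826 = 3825
odds, statin-arm patients = 535/2731 = 0.1959
odds, placebo-arm patients = 826/3825 = 0.2159
OR = 0.1959 / 0.2159 = 0.907

0.907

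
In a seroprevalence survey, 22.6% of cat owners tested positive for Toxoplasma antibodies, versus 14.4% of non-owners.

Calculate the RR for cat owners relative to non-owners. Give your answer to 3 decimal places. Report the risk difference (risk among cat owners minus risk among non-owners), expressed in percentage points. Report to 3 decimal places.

RR = 1.569; RD = 8.200

RR = 0.2260 / 0.1440 = 1.569
risk difference = 0.2260 − 0.1440 = 0.0820 → 8.200 percentage points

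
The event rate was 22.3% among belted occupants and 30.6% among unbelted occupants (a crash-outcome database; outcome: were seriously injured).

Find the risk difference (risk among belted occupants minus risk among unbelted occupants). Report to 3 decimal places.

risk difference = 0.2230 − 0.3060 = -0.083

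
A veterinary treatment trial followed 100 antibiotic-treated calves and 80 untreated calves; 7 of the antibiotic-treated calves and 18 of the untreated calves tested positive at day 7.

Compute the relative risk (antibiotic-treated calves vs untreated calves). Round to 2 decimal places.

risk, antibiotic-treated calves = 7/100 = 0.0700
risk, untreated calves = 18/80 = 0.2250
RR = 0.0700 / 0.2250 = 0.31

0.31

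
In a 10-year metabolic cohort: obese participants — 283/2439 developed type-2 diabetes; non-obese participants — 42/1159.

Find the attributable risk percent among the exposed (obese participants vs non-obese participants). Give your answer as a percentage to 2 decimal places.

risk, obese participants = 283/2439 = 0.11603
risk, non-obese participants = 42/1159 = 0.03624
AR% = (0.11603 − 0.03624) / 0.11603 = 0.6877 → 68.77%

68.77%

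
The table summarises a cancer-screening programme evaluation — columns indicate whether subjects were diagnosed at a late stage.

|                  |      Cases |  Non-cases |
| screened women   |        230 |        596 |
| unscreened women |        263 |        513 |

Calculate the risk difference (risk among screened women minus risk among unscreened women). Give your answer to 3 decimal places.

RD: -0.060

risk, screened women = 230/826 = 0.2785
risk, unscreened women = 263/776 = 0.3389
risk difference = 0.2785 − 0.3389 = -0.060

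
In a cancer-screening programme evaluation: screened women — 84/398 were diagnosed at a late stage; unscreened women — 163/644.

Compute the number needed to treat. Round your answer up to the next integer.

risk, screened women = 84/398 = 0.211055
risk, unscreened women = 163/644 = 0.253106
absolute risk difference = 0.042050
1 / 0.042050 = 23.781 → round up → 24

NNT ≈ 24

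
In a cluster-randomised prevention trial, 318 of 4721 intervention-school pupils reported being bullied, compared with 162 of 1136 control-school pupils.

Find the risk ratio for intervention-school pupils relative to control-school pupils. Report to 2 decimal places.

risk, intervention-school pupils = 318/4721 = 0.0674
risk, control-school pupils = 162/1136 = 0.1426
RR = 0.0674 / 0.1426 = 0.47

RR = 0.47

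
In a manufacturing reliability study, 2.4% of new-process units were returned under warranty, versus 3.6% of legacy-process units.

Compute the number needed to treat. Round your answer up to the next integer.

absolute risk difference = 0.012000
1 / 0.012000 = 83.333 → round up → 84

NNT = 84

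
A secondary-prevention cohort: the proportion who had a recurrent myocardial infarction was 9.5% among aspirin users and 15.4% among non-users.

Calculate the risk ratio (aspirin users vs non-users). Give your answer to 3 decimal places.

RR = 0.0950 / 0.1540 = 0.617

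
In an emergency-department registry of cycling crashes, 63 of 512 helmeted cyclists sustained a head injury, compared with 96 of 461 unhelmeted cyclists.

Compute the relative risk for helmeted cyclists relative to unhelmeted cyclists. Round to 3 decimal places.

risk, helmeted cyclists = 63/512 = 0.1230
risk, unhelmeted cyclists = 96/461 = 0.2082
RR = 0.1230 / 0.2082 = 0.591

RR ≈ 0.591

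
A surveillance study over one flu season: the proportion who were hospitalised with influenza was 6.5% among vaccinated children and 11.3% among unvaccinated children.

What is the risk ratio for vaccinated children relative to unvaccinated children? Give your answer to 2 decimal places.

RR = 0.0650 / 0.1130 = 0.58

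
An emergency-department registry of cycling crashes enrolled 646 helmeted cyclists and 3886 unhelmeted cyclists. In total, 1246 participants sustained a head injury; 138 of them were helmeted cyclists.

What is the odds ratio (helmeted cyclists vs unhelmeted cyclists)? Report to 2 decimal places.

OR = 0.68

helmeted cyclists without the outcome: 646 − 138 = 508
unhelmeted cyclists with the outcome: 1246 − 138 = 1108
unhelmeted cyclists without the outcome: 3886 − 1108 = 2778
OR = (138 × 2778) / (508 × 1108) = 383364/562864 ≈ 0.68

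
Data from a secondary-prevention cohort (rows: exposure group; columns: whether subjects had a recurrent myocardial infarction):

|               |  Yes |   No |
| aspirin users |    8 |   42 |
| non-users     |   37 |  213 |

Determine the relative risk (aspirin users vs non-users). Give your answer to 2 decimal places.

1.08

risk, aspirin users = 8/50 = 0.1600
risk, non-users = 37/250 = 0.1480
RR = 0.1600 / 0.1480 = 1.08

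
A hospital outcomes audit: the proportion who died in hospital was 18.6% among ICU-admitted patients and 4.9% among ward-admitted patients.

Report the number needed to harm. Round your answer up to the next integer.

absolute risk difference = 0.137000
1 / 0.137000 = 7.299 → round up → 8

NNH ≈ 8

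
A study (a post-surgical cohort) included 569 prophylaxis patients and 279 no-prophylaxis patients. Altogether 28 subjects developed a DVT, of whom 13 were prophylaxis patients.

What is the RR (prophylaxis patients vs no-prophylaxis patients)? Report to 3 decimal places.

prophylaxis patients without the outcome: 569 − 13 = 556
no-prophylaxis patients with the outcome: 28 − 13 = 15
no-prophylaxis patients without the outcome: 279 − 15 = 264
risk, prophylaxis patients = 13/569 = 0.02285
risk, no-prophylaxis patients = 15/279 = 0.05376
RR = 0.02285 / 0.05376 = 0.425

RR: 0.425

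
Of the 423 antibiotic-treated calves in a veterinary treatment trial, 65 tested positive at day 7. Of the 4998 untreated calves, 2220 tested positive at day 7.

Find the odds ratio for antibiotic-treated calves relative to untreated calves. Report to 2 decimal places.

odds, antibiotic-treated calves = 65/358 = 0.1816
odds, untreated calves = 2220/2778 = 0.7991
OR = 0.1816 / 0.7991 = 0.23

OR ≈ 0.23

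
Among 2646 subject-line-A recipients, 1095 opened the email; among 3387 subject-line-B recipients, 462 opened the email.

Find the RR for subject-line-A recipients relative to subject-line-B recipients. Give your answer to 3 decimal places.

risk, subject-line-A recipients = 1095/2646 = 0.4138
risk, subject-line-B recipients = 462/3387 = 0.1364
RR = 0.4138 / 0.1364 = 3.034

RR: 3.034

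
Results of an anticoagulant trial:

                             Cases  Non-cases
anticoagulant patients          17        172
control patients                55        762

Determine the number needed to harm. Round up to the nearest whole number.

risk, anticoagulant patients = 17/189 = 0.089947
risk, control patients = 55/817 = 0.067319
absolute risk difference = 0.022628
1 / 0.022628 = 44.193 → round up → 45

NNH ≈ 45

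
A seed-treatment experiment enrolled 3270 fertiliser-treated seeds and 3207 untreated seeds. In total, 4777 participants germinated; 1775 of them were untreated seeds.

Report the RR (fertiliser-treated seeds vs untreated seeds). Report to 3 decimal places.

1.659

fertiliser-treated seeds with the outcome: 4777 − 1775 = 3002
fertiliser-treated seeds without the outcome: 3270 − 3002 = 268
untreated seeds without the outcome: 3207 − 1775 = 1432
risk, fertiliser-treated seeds = 3002/3270 = 0.9180
risk, untreated seeds = 1775/3207 = 0.5535
RR = 0.9180 / 0.5535 = 1.659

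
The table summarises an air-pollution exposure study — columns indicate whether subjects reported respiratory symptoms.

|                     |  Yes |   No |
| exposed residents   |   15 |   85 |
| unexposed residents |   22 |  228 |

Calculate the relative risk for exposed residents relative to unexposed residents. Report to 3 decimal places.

1.705

risk, exposed residents = 15/100 = 0.1500
risk, unexposed residents = 22/250 = 0.0880
RR = 0.1500 / 0.0880 = 1.705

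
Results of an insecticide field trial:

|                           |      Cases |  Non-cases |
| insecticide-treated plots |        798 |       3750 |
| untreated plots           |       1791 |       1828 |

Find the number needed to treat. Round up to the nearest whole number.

risk, insecticide-treated plots = 798/4548 = 0.175462
risk, untreated plots = 1791/3619 = 0.494888
absolute risk difference = 0.319426
1 / 0.319426 = 3.131 → round up → 4

NNT: 4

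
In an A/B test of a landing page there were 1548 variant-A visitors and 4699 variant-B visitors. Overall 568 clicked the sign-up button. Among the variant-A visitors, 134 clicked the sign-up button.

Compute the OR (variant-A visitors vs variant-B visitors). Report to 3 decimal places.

OR = 0.931

variant-A visitors without the outcome: 1548 − 134 = 1414
variant-B visitors with the outcome: 568 − 134 = 434
variant-B visitors without the outcome: 4699 − 434 = 4265
OR = (134 × 4265) / (1414 × 434) = 571510/613676 ≈ 0.931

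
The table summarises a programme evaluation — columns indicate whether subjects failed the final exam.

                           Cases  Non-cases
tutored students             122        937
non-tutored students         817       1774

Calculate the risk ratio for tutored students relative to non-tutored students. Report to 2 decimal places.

risk, tutored students = 122/1059 = 0.1152
risk, non-tutored students = 817/2591 = 0.3153
RR = 0.1152 / 0.3153 = 0.37

0.37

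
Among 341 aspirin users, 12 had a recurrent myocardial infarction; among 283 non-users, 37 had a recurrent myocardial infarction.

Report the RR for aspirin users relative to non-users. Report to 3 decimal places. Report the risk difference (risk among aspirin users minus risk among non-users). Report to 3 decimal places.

RR = 0.269; RD = -0.096

risk, aspirin users = 12/341 = 0.03519
risk, non-users = 37/283 = 0.13074
RR = 0.03519 / 0.13074 = 0.269
risk difference = 0.03519 − 0.13074 = -0.096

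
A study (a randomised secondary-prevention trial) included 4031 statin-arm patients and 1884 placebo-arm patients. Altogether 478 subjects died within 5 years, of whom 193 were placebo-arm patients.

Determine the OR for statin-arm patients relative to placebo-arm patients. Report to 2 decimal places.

statin-arm patients with the outcome: 478 − 193 = 285
statin-arm patients without the outcome: 4031 − 285 = 3746
placebo-arm patients without the outcome: 1884 − 193 = 1691
odds, statin-arm patients = 285/3746 = 0.0761
odds, placebo-arm patients = 193/1691 = 0.1141
OR = 0.0761 / 0.1141 = 0.67

OR: 0.67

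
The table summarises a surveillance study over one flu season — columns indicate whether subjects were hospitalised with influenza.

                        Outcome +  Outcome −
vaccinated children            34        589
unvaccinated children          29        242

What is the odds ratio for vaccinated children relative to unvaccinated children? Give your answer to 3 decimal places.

OR ≈ 0.482

odds, vaccinated children = 34/589 = 0.0577
odds, unvaccinated children = 29/242 = 0.1198
OR = 0.0577 / 0.1198 = 0.482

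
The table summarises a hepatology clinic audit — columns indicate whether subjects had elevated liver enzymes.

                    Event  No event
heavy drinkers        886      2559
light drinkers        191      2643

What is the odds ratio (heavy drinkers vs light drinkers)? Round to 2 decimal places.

OR = (886 × 2643) / (2559 × 191) = 2341698/488769 ≈ 4.79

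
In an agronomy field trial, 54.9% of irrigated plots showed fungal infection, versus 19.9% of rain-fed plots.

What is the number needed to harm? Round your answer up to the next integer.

3

absolute risk difference = 0.350000
1 / 0.350000 = 2.857 → round up → 3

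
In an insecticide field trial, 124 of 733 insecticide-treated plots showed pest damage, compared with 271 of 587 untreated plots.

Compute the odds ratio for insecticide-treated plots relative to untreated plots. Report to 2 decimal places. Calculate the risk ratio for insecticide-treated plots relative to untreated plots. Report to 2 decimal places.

OR = 0.24; RR = 0.37

odds, insecticide-treated plots = 124/609 = 0.2036
odds, untreated plots = 271/316 = 0.8576
OR = 0.2036 / 0.8576 = 0.24
risk, insecticide-treated plots = 124/733 = 0.1692
risk, untreated plots = 271/587 = 0.4617
RR = 0.1692 / 0.4617 = 0.37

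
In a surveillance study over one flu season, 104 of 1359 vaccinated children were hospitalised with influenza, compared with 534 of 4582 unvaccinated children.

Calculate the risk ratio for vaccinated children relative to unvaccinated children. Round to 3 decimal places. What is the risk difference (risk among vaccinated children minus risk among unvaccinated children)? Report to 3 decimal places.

RR = 0.657; RD = -0.040

risk, vaccinated children = 104/1359 = 0.0765
risk, unvaccinated children = 534/4582 = 0.1165
RR = 0.0765 / 0.1165 = 0.657
risk difference = 0.0765 − 0.1165 = -0.040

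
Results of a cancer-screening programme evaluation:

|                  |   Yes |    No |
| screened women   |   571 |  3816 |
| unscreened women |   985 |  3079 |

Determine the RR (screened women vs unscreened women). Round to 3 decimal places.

risk, screened women = 571/4387 = 0.1302
risk, unscreened women = 985/4064 = 0.2424
RR = 0.1302 / 0.2424 = 0.537

RR = 0.537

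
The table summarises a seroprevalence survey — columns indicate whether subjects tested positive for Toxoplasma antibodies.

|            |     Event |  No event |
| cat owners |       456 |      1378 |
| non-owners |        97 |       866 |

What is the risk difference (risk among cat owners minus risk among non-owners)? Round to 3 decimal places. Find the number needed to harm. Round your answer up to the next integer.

RD = 0.148; NNH = 7

risk, cat owners = 456/1834 = 0.2486
risk, non-owners = 97/963 = 0.1007
risk difference = 0.2486 − 0.1007 = 0.148
absolute risk difference = 0.147910
1 / 0.147910 = 6.761 → round up → 7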